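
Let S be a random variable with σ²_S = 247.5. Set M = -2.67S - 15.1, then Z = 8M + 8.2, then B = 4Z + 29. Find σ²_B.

σ²_B = 1806748.416

σ²_M = (-2.67)²·247.5 = 1764.40275.
σ²_Z = 8²·1764.40275 = 112921.776.
σ²_B = 4²·112921.776 = 1806748.416.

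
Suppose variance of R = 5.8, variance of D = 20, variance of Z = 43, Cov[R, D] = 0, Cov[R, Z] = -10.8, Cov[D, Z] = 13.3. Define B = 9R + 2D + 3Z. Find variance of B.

variance of B = 513.2

variance of B = a²·variance of R + b²·variance of D + c²·variance of Z + 2ab·Cov[R, D] + 2ac·Cov[R, Z] + 2bc·Cov[D, Z], with a = 9, b = 2, c = 3.
= 469.8 + 80 + 387 + 0 + (-583.2) + 159.6
= 513.2.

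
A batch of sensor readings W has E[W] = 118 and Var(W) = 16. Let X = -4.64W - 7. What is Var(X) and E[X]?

X = -4.64W - 7 is linear with a = -4.64, b = -7.
Var(X) = a²·Var(W) = (-4.64)²·16 = 344.4736 (the additive constant -7 does not affect variance).
E[X] = a·E[W] + b = (-4.64)·118 + (-7) = -554.52.

Var(X) = 344.4736, E[X] = -554.52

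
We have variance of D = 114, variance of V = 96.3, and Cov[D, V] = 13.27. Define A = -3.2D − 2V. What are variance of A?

variance of A = a²·variance of D + b²·variance of V + 2ab·Cov[D, V] with a = -3.2, b = -2.
= (-3.2)²·114 + (-2)²·96.3 + 2·(-3.2)·(-2)·13.27
= 1167.36 + 385.2 + 169.856 = 1722.416.

variance of A = 1722.416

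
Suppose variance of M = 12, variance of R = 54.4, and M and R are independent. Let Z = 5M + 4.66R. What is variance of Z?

variance of Z = a²·variance of M + b²·variance of R + 2ab·Cov(M, R) with a = 5, b = 4.66.
Independence gives Cov(M, R) = 0.
= 5²·12 + 4.66²·54.4 + 2·5·4.66·0
= 300 + 1181.32864 + 0 = 1481.32864.

variance of Z = 1481.32864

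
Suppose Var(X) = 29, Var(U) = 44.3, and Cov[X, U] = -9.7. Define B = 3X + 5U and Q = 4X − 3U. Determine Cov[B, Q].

By bilinearity, Cov[B, Q] = ac·Var(X) + bd·Var(U) + (ad+bc)·Cov[X, U], with a=3, b=5, c=4, d=-3.
ac·Var(X) = 3·4·29 = 348
bd·Var(U) = 5·(-3)·44.3 = -664.5
(ad+bc)·Cov[X, U] = (11)·(-9.7) = -106.7
Cov[B, Q] = 348 + (-664.5) + (-106.7) = -423.2.

Cov[B, Q] = -423.2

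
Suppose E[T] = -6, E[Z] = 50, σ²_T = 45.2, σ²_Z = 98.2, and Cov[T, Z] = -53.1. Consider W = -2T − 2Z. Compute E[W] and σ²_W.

E[W] = (-2)·E[T] + (-2)·E[Z] = (-2)·(-6) + (-2)·50 = -88.
σ²_W = a²·σ²_T + b²·σ²_Z + 2ab·Cov[T, Z] with a = -2, b = -2.
= (-2)²·45.2 + (-2)²·98.2 + 2·(-2)·(-2)·(-53.1)
= 180.8 + 392.8 + (-424.8) = 148.8.

E[W] = -88, σ²_W = 148.8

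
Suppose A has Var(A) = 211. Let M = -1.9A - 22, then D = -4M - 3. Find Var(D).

Var(D) = 12187.36

Var(M) = (-1.9)²·211 = 761.71.
Var(D) = (-4)²·761.71 = 12187.36.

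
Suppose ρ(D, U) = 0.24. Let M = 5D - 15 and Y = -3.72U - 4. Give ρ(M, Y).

ρ(M, Y) = -0.24

Linear rescalings preserve |correlation|; the slopes 5 and -3.72 have opposite signs, so the correlation flips sign: ρ(M, Y) = −ρ(D, U) = -0.24.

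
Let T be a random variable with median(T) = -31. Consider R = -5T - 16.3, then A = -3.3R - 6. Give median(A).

median(R) = (-5)·(-31) + (-16.3) = 138.7.
median(A) = (-3.3)·138.7 + (-6) = -463.71.

median(A) = -463.71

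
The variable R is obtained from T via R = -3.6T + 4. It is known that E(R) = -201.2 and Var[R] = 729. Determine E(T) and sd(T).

From R = -3.6T + 4: E(R) = a·E(T) + b, so E(T) = (E(R) − b)/a = (-201.2 − 4)/(-3.6) = 57.
sd(R) = √729 = 27.
sd(R) = |a|·sd(T), so sd(T) = 27/|-3.6| = 7.5.

E(T) = 57, sd(T) = 7.5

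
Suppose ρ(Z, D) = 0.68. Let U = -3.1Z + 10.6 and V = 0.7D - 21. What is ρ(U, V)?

ρ(U, V) = -0.68

Linear rescalings preserve |correlation|; the slopes -3.1 and 0.7 have opposite signs, so the correlation flips sign: ρ(U, V) = −ρ(Z, D) = -0.68.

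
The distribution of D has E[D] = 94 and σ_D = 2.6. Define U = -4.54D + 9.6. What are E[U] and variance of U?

E[U] = -417.16, variance of U = 139.334416

U = -4.54D + 9.6 is linear with a = -4.54, b = 9.6.
E[U] = a·E[D] + b = (-4.54)·94 + 9.6 = -417.16.
variance of D = 2.6² = 6.76.
variance of U = a²·variance of D = (-4.54)²·6.76 = 139.334416 (the additive constant 9.6 does not affect variance).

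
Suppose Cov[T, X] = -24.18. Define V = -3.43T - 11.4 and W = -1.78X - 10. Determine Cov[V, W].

Cov[V, W] = -147.628572

Cov[V, W] = a·c·Cov[T, X] = (-3.43)·(-1.78)·(-24.18) = -147.628572. Additive constants drop out.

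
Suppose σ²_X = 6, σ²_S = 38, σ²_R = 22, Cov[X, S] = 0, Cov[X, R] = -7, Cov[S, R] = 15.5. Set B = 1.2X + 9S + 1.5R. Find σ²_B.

σ²_B = a²·σ²_X + b²·σ²_S + c²·σ²_R + 2ab·Cov[X, S] + 2ac·Cov[X, R] + 2bc·Cov[S, R], with a = 1.2, b = 9, c = 1.5.
= 8.64 + 3078 + 49.5 + 0 + (-25.2) + 418.5
= 3529.44.

σ²_B = 3529.44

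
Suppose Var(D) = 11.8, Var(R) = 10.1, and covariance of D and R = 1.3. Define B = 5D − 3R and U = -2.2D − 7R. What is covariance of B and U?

covariance of B and U = 45.38

By bilinearity, covariance of B and U = ac·Var(D) + bd·Var(R) + (ad+bc)·covariance of D and R, with a=5, b=-3, c=-2.2, d=-7.
ac·Var(D) = 5·(-2.2)·11.8 = -129.8
bd·Var(R) = (-3)·(-7)·10.1 = 212.1
(ad+bc)·covariance of D and R = (-28.4)·1.3 = -36.92
covariance of B and U = -129.8 + 212.1 + (-36.92) = 45.38.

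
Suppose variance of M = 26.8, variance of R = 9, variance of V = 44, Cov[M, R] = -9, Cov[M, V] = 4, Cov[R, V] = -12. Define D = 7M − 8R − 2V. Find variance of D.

variance of D = 2577.2

variance of D = a²·variance of M + b²·variance of R + c²·variance of V + 2ab·Cov[M, R] + 2ac·Cov[M, V] + 2bc·Cov[R, V], with a = 7, b = -8, c = -2.
= 1313.2 + 576 + 176 + 1008 + (-112) + (-384)
= 2577.2.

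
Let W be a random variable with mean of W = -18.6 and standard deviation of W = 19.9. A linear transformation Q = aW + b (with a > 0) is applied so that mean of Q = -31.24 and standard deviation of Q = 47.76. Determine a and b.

standard deviation of Q = a·standard deviation of W (a > 0), so a = 47.76/19.9 = 2.4.
mean of Q = a·mean of W + b, so b = -31.24 − 2.4·(-18.6) = 13.4.

a = 2.4, b = 13.4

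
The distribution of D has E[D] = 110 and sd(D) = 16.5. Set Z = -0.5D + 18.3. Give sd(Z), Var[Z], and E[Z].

Z = -0.5D + 18.3 is linear with a = -0.5, b = 18.3.
sd(Z) = |a|·sd(D) = |-0.5|·16.5 = 8.25.
Var[D] = 16.5² = 272.25.
Var[Z] = a²·Var[D] = (-0.5)²·272.25 = 68.0625 (the additive constant 18.3 does not affect variance).
E[Z] = a·E[D] + b = (-0.5)·110 + 18.3 = -36.7.

sd(Z) = 8.25, Var[Z] = 68.0625, E[Z] = -36.7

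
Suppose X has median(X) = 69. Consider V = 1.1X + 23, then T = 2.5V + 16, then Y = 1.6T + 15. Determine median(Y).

median(V) = 1.1·69 + 23 = 98.9.
median(T) = 2.5·98.9 + 16 = 263.25.
median(Y) = 1.6·263.25 + 15 = 436.2.

median(Y) = 436.2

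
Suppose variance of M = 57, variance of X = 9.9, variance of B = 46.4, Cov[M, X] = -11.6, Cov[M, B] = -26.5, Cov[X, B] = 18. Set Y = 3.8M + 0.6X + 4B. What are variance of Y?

variance of Y = a²·variance of M + b²·variance of X + c²·variance of B + 2ab·Cov[M, X] + 2ac·Cov[M, B] + 2bc·Cov[X, B], with a = 3.8, b = 0.6, c = 4.
= 823.08 + 3.564 + 742.4 + (-52.896) + (-805.6) + 86.4
= 796.948.

variance of Y = 796.948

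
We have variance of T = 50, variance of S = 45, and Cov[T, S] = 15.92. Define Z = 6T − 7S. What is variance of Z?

variance of Z = 2667.72

variance of Z = a²·variance of T + b²·variance of S + 2ab·Cov[T, S] with a = 6, b = -7.
= 6²·50 + (-7)²·45 + 2·6·(-7)·15.92
= 1800 + 2205 + (-1337.28) = 2667.72.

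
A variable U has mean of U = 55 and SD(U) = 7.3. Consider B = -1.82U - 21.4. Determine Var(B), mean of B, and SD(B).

Var(B) = 176.517796, mean of B = -121.5, SD(B) = 13.286

B = -1.82U - 21.4 is linear with a = -1.82, b = -21.4.
Var(U) = 7.3² = 53.29.
Var(B) = a²·Var(U) = (-1.82)²·53.29 = 176.517796 (the additive constant -21.4 does not affect variance).
mean of B = a·mean of U + b = (-1.82)·55 + (-21.4) = -121.5.
SD(B) = |a|·SD(U) = |-1.82|·7.3 = 13.286.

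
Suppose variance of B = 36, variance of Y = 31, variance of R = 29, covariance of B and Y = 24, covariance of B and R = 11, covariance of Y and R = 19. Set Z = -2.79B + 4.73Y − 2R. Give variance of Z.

variance of Z = 219.6259

variance of Z = a²·variance of B + b²·variance of Y + c²·variance of R + 2ab·covariance of B and Y + 2ac·covariance of B and R + 2bc·covariance of Y and R, with a = -2.79, b = 4.73, c = -2.
= 280.2276 + 693.5599 + 116 + (-633.4416) + 122.76 + (-359.48)
= 219.6259.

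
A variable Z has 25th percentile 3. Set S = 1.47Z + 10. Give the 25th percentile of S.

Since a = 1.47 > 0 the transformation is increasing, so the 25th percentile of S = a·(P_{25} of Z) + b = 1.47·3 + 10 = 14.41.

25th percentile of S = 14.41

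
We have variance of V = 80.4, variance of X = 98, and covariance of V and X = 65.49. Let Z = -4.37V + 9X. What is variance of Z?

variance of Z = 4321.94736

variance of Z = a²·variance of V + b²·variance of X + 2ab·covariance of V and X with a = -4.37, b = 9.
= (-4.37)²·80.4 + 9²·98 + 2·(-4.37)·9·65.49
= 1535.39076 + 7938 + (-5151.4434) = 4321.94736.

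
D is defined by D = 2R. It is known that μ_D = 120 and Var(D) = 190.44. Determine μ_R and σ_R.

μ_R = 60, σ_R = 6.9

From D = 2R: μ_D = a·μ_R + b, so μ_R = (μ_D − b)/a = (120 − 0)/2 = 60.
σ_D = √190.44 = 13.8.
σ_D = |a|·σ_R, so σ_R = 13.8/|2| = 6.9.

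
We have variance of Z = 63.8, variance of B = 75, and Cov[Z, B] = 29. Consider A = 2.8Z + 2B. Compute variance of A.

variance of A = 1124.992

variance of A = a²·variance of Z + b²·variance of B + 2ab·Cov[Z, B] with a = 2.8, b = 2.
= 2.8²·63.8 + 2²·75 + 2·2.8·2·29
= 500.192 + 300 + 324.8 = 1124.992.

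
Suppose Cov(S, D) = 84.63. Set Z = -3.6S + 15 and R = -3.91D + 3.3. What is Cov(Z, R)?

Cov(Z, R) = 1191.25188

Cov(Z, R) = a·c·Cov(S, D) = (-3.6)·(-3.91)·84.63 = 1191.25188. Additive constants drop out.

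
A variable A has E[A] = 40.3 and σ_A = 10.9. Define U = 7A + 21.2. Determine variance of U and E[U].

variance of U = 5821.69, E[U] = 303.3

U = 7A + 21.2 is linear with a = 7, b = 21.2.
variance of A = 10.9² = 118.81.
variance of U = a²·variance of A = 7²·118.81 = 5821.69 (the additive constant 21.2 does not affect variance).
E[U] = a·E[A] + b = 7·40.3 + 21.2 = 303.3.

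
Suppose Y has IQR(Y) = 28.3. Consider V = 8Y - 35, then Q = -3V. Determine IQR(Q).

IQR(Q) = 679.2

IQR(V) = |8|·28.3 = 226.4.
IQR(Q) = |-3|·226.4 = 679.2.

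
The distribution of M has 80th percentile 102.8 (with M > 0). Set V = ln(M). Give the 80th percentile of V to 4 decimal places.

80th percentile of V = 4.6328

ln(M) is increasing, so P_{80}(V) = g(P_{80}(M)) ≈ 4.6328.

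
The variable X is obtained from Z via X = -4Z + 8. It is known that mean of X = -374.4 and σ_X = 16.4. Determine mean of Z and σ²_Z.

From X = -4Z + 8: mean of X = a·mean of Z + b, so mean of Z = (mean of X − b)/a = (-374.4 − 8)/(-4) = 95.6.
σ²_X = 16.4² = 268.96.
σ²_X = a²·σ²_Z, so σ²_Z = 268.96/(-4)² = 16.81.

mean of Z = 95.6, σ²_Z = 16.81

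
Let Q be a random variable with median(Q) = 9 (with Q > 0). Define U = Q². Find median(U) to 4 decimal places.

median(U) = 81

Q² is monotone on this domain, so median(U) = square(9) = 81.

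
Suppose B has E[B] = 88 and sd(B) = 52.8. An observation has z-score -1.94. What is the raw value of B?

B = E[B] + z·sd(B) = 88 + (-1.94)·52.8 = -14.432.

B = -14.432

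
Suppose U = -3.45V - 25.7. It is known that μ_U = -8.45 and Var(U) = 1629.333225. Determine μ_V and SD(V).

μ_V = -5, SD(V) = 11.7

From U = -3.45V - 25.7: μ_U = a·μ_V + b, so μ_V = (μ_U − b)/a = (-8.45 − (-25.7))/(-3.45) = -5.
SD(U) = √1629.333225 = 40.365.
SD(U) = |a|·SD(V), so SD(V) = 40.365/|-3.45| = 11.7.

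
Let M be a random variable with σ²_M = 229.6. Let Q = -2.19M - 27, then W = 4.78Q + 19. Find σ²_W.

σ²_W = 25160.305300704

σ²_Q = (-2.19)²·229.6 = 1101.18456.
σ²_W = 4.78²·1101.18456 = 25160.305300704.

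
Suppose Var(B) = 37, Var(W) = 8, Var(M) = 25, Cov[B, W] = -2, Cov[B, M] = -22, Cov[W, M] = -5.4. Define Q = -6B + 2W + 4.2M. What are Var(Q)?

Var(Q) = a²·Var(B) + b²·Var(W) + c²·Var(M) + 2ab·Cov[B, W] + 2ac·Cov[B, M] + 2bc·Cov[W, M], with a = -6, b = 2, c = 4.2.
= 1332 + 32 + 441 + 48 + 1108.8 + (-90.72)
= 2871.08.

Var(Q) = 2871.08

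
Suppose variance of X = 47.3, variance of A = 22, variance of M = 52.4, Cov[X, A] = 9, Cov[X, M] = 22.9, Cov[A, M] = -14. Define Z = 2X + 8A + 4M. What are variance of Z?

variance of Z = 2194

variance of Z = a²·variance of X + b²·variance of A + c²·variance of M + 2ab·Cov[X, A] + 2ac·Cov[X, M] + 2bc·Cov[A, M], with a = 2, b = 8, c = 4.
= 189.2 + 1408 + 838.4 + 288 + 366.4 + (-896)
= 2194.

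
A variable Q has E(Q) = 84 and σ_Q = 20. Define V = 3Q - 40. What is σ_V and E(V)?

σ_V = 60, E(V) = 212

V = 3Q - 40 is linear with a = 3, b = -40.
σ_V = |a|·σ_Q = |3|·20 = 60.
E(V) = a·E(Q) + b = 3·84 + (-40) = 212.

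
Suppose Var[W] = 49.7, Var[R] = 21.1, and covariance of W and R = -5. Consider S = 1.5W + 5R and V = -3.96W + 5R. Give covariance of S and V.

By bilinearity, covariance of S and V = ac·Var[W] + bd·Var[R] + (ad+bc)·covariance of W and R, with a=1.5, b=5, c=-3.96, d=5.
ac·Var[W] = 1.5·(-3.96)·49.7 = -295.218
bd·Var[R] = 5·5·21.1 = 527.5
(ad+bc)·covariance of W and R = (-12.3)·(-5) = 61.5
covariance of S and V = -295.218 + 527.5 + 61.5 = 293.782.

covariance of S and V = 293.782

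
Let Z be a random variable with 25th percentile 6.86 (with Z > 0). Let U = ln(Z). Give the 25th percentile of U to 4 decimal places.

ln(Z) is increasing, so P_{25}(U) = g(P_{25}(Z)) ≈ 1.9257.

25th percentile of U = 1.9257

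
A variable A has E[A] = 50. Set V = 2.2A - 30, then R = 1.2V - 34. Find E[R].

E[R] = 62

E[V] = 2.2·50 + (-30) = 80.
E[R] = 1.2·80 + (-34) = 62.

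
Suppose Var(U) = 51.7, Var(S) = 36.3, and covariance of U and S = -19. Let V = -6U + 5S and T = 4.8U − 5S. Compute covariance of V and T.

covariance of V and T = -3422.46

By bilinearity, covariance of V and T = ac·Var(U) + bd·Var(S) + (ad+bc)·covariance of U and S, with a=-6, b=5, c=4.8, d=-5.
ac·Var(U) = (-6)·4.8·51.7 = -1488.96
bd·Var(S) = 5·(-5)·36.3 = -907.5
(ad+bc)·covariance of U and S = (54)·(-19) = -1026
covariance of V and T = -1488.96 + (-907.5) + (-1026) = -3422.46.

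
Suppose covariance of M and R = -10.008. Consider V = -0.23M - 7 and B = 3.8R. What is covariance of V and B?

covariance of V and B = 8.746992

covariance of V and B = a·c·covariance of M and R = (-0.23)·3.8·(-10.008) = 8.746992. Additive constants drop out.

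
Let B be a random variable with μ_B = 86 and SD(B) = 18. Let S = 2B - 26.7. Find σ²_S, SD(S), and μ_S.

σ²_S = 1296, SD(S) = 36, μ_S = 145.3

S = 2B - 26.7 is linear with a = 2, b = -26.7.
σ²_B = 18² = 324.
σ²_S = a²·σ²_B = 2²·324 = 1296 (the additive constant -26.7 does not affect variance).
SD(S) = |a|·SD(B) = |2|·18 = 36.
μ_S = a·μ_B + b = 2·86 + (-26.7) = 145.3.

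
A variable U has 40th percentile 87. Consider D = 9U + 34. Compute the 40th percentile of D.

40th percentile of D = 817

Since a = 9 > 0 the transformation is increasing, so the 40th percentile of D = a·(P_{40} of U) + b = 9·87 + 34 = 817.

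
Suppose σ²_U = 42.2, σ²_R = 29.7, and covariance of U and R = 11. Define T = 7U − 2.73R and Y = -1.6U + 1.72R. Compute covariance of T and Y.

By bilinearity, covariance of T and Y = ac·σ²_U + bd·σ²_R + (ad+bc)·covariance of U and R, with a=7, b=-2.73, c=-1.6, d=1.72.
ac·σ²_U = 7·(-1.6)·42.2 = -472.64
bd·σ²_R = (-2.73)·1.72·29.7 = -139.45932
(ad+bc)·covariance of U and R = (16.408)·11 = 180.488
covariance of T and Y = -472.64 + (-139.45932) + 180.488 = -431.61132.

covariance of T and Y = -431.61132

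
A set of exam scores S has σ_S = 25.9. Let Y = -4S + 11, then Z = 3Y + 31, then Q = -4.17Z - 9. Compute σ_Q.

σ_Q = 1296.036

σ_Y = |-4|·25.9 = 103.6.
σ_Z = |3|·103.6 = 310.8.
σ_Q = |-4.17|·310.8 = 1296.036.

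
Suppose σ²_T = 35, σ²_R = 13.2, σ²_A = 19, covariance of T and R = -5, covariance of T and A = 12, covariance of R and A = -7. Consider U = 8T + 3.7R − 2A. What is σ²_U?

σ²_U = a²·σ²_T + b²·σ²_R + c²·σ²_A + 2ab·covariance of T and R + 2ac·covariance of T and A + 2bc·covariance of R and A, with a = 8, b = 3.7, c = -2.
= 2240 + 180.708 + 76 + (-296) + (-384) + 103.6
= 1920.308.

σ²_U = 1920.308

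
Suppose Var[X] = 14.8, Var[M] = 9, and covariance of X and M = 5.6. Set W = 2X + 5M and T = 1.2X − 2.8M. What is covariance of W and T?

By bilinearity, covariance of W and T = ac·Var[X] + bd·Var[M] + (ad+bc)·covariance of X and M, with a=2, b=5, c=1.2, d=-2.8.
ac·Var[X] = 2·1.2·14.8 = 35.52
bd·Var[M] = 5·(-2.8)·9 = -126
(ad+bc)·covariance of X and M = (0.4)·5.6 = 2.24
covariance of W and T = 35.52 + (-126) + 2.24 = -88.24.

covariance of W and T = -88.24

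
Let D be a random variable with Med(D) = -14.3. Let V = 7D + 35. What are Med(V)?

A linear map preserves order up to sign, so Med(V) = a·Med(D) + b = 7·(-14.3) + 35 = -65.1.

Med(V) = -65.1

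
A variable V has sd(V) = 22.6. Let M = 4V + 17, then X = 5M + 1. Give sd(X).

sd(X) = 452

sd(M) = |4|·22.6 = 90.4.
sd(X) = |5|·90.4 = 452.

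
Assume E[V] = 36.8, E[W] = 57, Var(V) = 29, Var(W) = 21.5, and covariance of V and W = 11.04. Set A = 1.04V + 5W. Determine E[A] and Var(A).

E[A] = 323.272, Var(A) = 683.6824

E[A] = 1.04·E[V] + 5·E[W] = 1.04·36.8 + 5·57 = 323.272.
Var(A) = a²·Var(V) + b²·Var(W) + 2ab·covariance of V and W with a = 1.04, b = 5.
= 1.04²·29 + 5²·21.5 + 2·1.04·5·11.04
= 31.3664 + 537.5 + 114.816 = 683.6824.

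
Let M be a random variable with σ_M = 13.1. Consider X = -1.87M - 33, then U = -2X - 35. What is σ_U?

σ_U = 48.994

σ_X = |-1.87|·13.1 = 24.497.
σ_U = |-2|·24.497 = 48.994.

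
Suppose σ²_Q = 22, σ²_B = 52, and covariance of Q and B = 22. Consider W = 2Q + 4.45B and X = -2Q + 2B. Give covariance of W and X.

By bilinearity, covariance of W and X = ac·σ²_Q + bd·σ²_B + (ad+bc)·covariance of Q and B, with a=2, b=4.45, c=-2, d=2.
ac·σ²_Q = 2·(-2)·22 = -88
bd·σ²_B = 4.45·2·52 = 462.8
(ad+bc)·covariance of Q and B = (-4.9)·22 = -107.8
covariance of W and X = -88 + 462.8 + (-107.8) = 267.

covariance of W and X = 267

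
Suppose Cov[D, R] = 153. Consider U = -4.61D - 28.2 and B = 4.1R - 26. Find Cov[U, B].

Cov[U, B] = -2891.853

Cov[U, B] = a·c·Cov[D, R] = (-4.61)·4.1·153 = -2891.853. Additive constants drop out.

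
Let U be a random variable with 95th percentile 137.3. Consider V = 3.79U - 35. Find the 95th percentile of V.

Since a = 3.79 > 0 the transformation is increasing, so the 95th percentile of V = a·(P_{95} of U) + b = 3.79·137.3 + (-35) = 485.367.

95th percentile of V = 485.367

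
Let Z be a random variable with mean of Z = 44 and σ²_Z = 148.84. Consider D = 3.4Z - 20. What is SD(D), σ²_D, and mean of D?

D = 3.4Z - 20 is linear with a = 3.4, b = -20.
SD(Z) = √148.84 = 12.2.
SD(D) = |a|·SD(Z) = |3.4|·12.2 = 41.48.
σ²_D = a²·σ²_Z = 3.4²·148.84 = 1720.5904 (the additive constant -20 does not affect variance).
mean of D = a·mean of Z + b = 3.4·44 + (-20) = 129.6.

SD(D) = 41.48, σ²_D = 1720.5904, mean of D = 129.6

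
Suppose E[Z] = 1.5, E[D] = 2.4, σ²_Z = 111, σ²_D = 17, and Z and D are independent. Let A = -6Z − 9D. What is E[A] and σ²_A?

E[A] = -30.6, σ²_A = 5373

E[A] = (-6)·E[Z] + (-9)·E[D] = (-6)·1.5 + (-9)·2.4 = -30.6.
σ²_A = a²·σ²_Z + b²·σ²_D + 2ab·Cov(Z, D) with a = -6, b = -9.
Independence gives Cov(Z, D) = 0.
= (-6)²·111 + (-9)²·17 + 2·(-6)·(-9)·0
= 3996 + 1377 + 0 = 5373.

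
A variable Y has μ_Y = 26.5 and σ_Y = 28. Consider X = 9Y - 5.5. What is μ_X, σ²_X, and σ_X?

X = 9Y - 5.5 is linear with a = 9, b = -5.5.
μ_X = a·μ_Y + b = 9·26.5 + (-5.5) = 233.
σ²_Y = 28² = 784.
σ²_X = a²·σ²_Y = 9²·784 = 63504 (the additive constant -5.5 does not affect variance).
σ_X = |a|·σ_Y = |9|·28 = 252.

μ_X = 233, σ²_X = 63504, σ_X = 252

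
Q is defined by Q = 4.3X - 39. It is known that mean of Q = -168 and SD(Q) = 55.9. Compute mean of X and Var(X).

From Q = 4.3X - 39: mean of Q = a·mean of X + b, so mean of X = (mean of Q − b)/a = (-168 − (-39))/4.3 = -30.
Var(Q) = 55.9² = 3124.81.
Var(Q) = a²·Var(X), so Var(X) = 3124.81/4.3² = 169.

mean of X = -30, Var(X) = 169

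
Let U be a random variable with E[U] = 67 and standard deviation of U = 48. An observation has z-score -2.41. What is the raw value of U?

U = -48.68

U = E[U] + z·standard deviation of U = 67 + (-2.41)·48 = -48.68.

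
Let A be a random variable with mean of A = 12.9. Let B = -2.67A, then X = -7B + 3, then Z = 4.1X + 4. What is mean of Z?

mean of Z = 1004.8141

mean of B = (-2.67)·12.9 = -34.443.
mean of X = (-7)·(-34.443) + 3 = 244.101.
mean of Z = 4.1·244.101 + 4 = 1004.8141.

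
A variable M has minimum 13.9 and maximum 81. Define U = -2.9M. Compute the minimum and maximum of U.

a = -2.9 < 0, so order reverses: min(U) = a·max(M)+b = (-2.9)·81 = -234.9; max(U) = a·min(M)+b = (-2.9)·13.9 = -40.31.

min(U) = -234.9, max(U) = -40.31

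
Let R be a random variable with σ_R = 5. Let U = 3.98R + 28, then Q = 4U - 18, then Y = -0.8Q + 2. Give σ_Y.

σ_Y = 63.68

σ_U = |3.98|·5 = 19.9.
σ_Q = |4|·19.9 = 79.6.
σ_Y = |-0.8|·79.6 = 63.68.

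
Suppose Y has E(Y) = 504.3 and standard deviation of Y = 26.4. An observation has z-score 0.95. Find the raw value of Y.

Y = E(Y) + z·standard deviation of Y = 504.3 + 0.95·26.4 = 529.38.

Y = 529.38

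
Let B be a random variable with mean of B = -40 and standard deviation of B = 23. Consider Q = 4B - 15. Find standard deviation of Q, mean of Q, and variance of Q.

standard deviation of Q = 92, mean of Q = -175, variance of Q = 8464

Q = 4B - 15 is linear with a = 4, b = -15.
standard deviation of Q = |a|·standard deviation of B = |4|·23 = 92.
mean of Q = a·mean of B + b = 4·(-40) + (-15) = -175.
variance of B = 23² = 529.
variance of Q = a²·variance of B = 4²·529 = 8464 (the additive constant -15 does not affect variance).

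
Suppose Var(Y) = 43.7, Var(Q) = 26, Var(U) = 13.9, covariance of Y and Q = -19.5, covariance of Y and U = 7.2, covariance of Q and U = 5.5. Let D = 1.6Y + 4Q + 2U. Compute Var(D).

Var(D) = 467.952

Var(D) = a²·Var(Y) + b²·Var(Q) + c²·Var(U) + 2ab·covariance of Y and Q + 2ac·covariance of Y and U + 2bc·covariance of Q and U, with a = 1.6, b = 4, c = 2.
= 111.872 + 416 + 55.6 + (-249.6) + 46.08 + 88
= 467.952.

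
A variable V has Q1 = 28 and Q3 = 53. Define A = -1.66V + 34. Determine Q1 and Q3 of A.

a = -1.66 < 0 reverses order: Q1(A) comes from Q3(V), Q3(A) from Q1(V).
Q1(A) = (-1.66)·53 + 34 = -53.98; Q3(A) = (-1.66)·28 + 34 = -12.48.

Q1(A) = -53.98, Q3(A) = -12.48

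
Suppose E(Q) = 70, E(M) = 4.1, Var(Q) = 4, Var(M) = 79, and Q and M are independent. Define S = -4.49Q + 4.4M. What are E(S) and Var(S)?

E(S) = (-4.49)·E(Q) + 4.4·E(M) = (-4.49)·70 + 4.4·4.1 = -296.26.
Var(S) = a²·Var(Q) + b²·Var(M) + 2ab·Cov[Q, M] with a = -4.49, b = 4.4.
Independence gives Cov[Q, M] = 0.
= (-4.49)²·4 + 4.4²·79 + 2·(-4.49)·4.4·0
= 80.6404 + 1529.44 + 0 = 1610.0804.

E(S) = -296.26, Var(S) = 1610.0804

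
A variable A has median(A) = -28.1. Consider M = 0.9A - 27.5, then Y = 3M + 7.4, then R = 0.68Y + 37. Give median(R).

median(M) = 0.9·(-28.1) + (-27.5) = -52.79.
median(Y) = 3·(-52.79) + 7.4 = -150.97.
median(R) = 0.68·(-150.97) + 37 = -65.6596.

median(R) = -65.6596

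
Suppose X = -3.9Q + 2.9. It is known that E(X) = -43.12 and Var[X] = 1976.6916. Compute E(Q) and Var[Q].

E(Q) = 11.8, Var[Q] = 129.96

From X = -3.9Q + 2.9: E(X) = a·E(Q) + b, so E(Q) = (E(X) − b)/a = (-43.12 − 2.9)/(-3.9) = 11.8.
Var[X] = a²·Var[Q], so Var[Q] = 1976.6916/(-3.9)² = 129.96.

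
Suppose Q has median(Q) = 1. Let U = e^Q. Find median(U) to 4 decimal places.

e^Q is monotone on this domain, so median(U) = exp(1) ≈ 2.7183.

median(U) = 2.7183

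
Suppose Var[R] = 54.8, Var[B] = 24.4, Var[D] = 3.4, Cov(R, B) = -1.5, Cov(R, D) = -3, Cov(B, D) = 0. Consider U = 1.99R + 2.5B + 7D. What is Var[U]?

Var[U] = 437.60848

Var[U] = a²·Var[R] + b²·Var[B] + c²·Var[D] + 2ab·Cov(R, B) + 2ac·Cov(R, D) + 2bc·Cov(B, D), with a = 1.99, b = 2.5, c = 7.
= 217.01348 + 152.5 + 166.6 + (-14.925) + (-83.58) + 0
= 437.60848.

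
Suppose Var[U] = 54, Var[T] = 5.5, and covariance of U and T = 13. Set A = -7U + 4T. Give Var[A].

Var[A] = 2006

Var[A] = a²·Var[U] + b²·Var[T] + 2ab·covariance of U and T with a = -7, b = 4.
= (-7)²·54 + 4²·5.5 + 2·(-7)·4·13
= 2646 + 88 + (-728) = 2006.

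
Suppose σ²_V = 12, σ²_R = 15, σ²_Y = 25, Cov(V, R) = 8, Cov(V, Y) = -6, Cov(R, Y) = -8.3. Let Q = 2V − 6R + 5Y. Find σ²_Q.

σ²_Q = a²·σ²_V + b²·σ²_R + c²·σ²_Y + 2ab·Cov(V, R) + 2ac·Cov(V, Y) + 2bc·Cov(R, Y), with a = 2, b = -6, c = 5.
= 48 + 540 + 625 + (-192) + (-120) + 498
= 1399.

σ²_Q = 1399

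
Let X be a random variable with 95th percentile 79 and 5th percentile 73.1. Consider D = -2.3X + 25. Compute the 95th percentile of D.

Since a = -2.3 < 0 the transformation is decreasing, reversing order: the 95th percentile of D corresponds to the 5th percentile of X.
So P_{95}(D) = a·P_{5}(X) + b = (-2.3)·73.1 + 25 = -143.13.

95th percentile of D = -143.13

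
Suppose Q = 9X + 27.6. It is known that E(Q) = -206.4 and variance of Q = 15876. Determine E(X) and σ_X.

E(X) = -26, σ_X = 14

From Q = 9X + 27.6: E(Q) = a·E(X) + b, so E(X) = (E(Q) − b)/a = (-206.4 − 27.6)/9 = -26.
σ_Q = √15876 = 126.
σ_Q = |a|·σ_X, so σ_X = 126/|9| = 14.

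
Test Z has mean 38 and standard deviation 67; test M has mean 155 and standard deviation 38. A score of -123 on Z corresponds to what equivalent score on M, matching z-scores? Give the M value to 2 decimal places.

z = (-123 − 38)/67 ≈ -2.403.
M = 155 + z·38 = 155 + (-123 − 38)·38/67 ≈ 63.69.

M = 63.69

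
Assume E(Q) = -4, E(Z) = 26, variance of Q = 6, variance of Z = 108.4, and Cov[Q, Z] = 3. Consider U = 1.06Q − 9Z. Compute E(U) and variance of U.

E(U) = -238.24, variance of U = 8729.9016

E(U) = 1.06·E(Q) + (-9)·E(Z) = 1.06·(-4) + (-9)·26 = -238.24.
variance of U = a²·variance of Q + b²·variance of Z + 2ab·Cov[Q, Z] with a = 1.06, b = -9.
= 1.06²·6 + (-9)²·108.4 + 2·1.06·(-9)·3
= 6.7416 + 8780.4 + (-57.24) = 8729.9016.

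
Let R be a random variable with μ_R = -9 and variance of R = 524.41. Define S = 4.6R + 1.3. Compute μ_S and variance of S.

S = 4.6R + 1.3 is linear with a = 4.6, b = 1.3.
μ_S = a·μ_R + b = 4.6·(-9) + 1.3 = -40.1.
variance of S = a²·variance of R = 4.6²·524.41 = 11096.5156 (the additive constant 1.3 does not affect variance).

μ_S = -40.1, variance of S = 11096.5156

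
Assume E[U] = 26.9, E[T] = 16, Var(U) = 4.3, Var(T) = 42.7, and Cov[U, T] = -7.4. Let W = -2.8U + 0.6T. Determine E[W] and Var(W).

E[W] = (-2.8)·E[U] + 0.6·E[T] = (-2.8)·26.9 + 0.6·16 = -65.72.
Var(W) = a²·Var(U) + b²·Var(T) + 2ab·Cov[U, T] with a = -2.8, b = 0.6.
= (-2.8)²·4.3 + 0.6²·42.7 + 2·(-2.8)·0.6·(-7.4)
= 33.712 + 15.372 + 24.864 = 73.948.

E[W] = -65.72, Var(W) = 73.948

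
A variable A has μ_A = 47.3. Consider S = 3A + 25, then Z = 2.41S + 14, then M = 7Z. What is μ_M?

μ_S = 3·47.3 + 25 = 166.9.
μ_Z = 2.41·166.9 + 14 = 416.229.
μ_M = 7·416.229 = 2913.603.

μ_M = 2913.603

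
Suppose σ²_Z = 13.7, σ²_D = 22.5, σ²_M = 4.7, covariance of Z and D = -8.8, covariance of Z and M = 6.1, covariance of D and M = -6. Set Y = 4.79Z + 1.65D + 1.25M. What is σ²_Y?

σ²_Y = a²·σ²_Z + b²·σ²_D + c²·σ²_M + 2ab·covariance of Z and D + 2ac·covariance of Z and M + 2bc·covariance of D and M, with a = 4.79, b = 1.65, c = 1.25.
= 314.33417 + 61.25625 + 7.34375 + (-139.1016) + 73.0475 + (-24.75)
= 292.13007.

σ²_Y = 292.13007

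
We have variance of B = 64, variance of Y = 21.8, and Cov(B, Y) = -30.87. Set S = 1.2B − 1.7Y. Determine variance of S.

variance of S = a²·variance of B + b²·variance of Y + 2ab·Cov(B, Y) with a = 1.2, b = -1.7.
= 1.2²·64 + (-1.7)²·21.8 + 2·1.2·(-1.7)·(-30.87)
= 92.16 + 63.002 + 125.9496 = 281.1116.

variance of S = 281.1116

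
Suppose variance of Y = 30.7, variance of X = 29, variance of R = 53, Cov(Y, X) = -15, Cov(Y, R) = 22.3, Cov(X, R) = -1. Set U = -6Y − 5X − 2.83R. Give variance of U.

variance of U = a²·variance of Y + b²·variance of X + c²·variance of R + 2ab·Cov(Y, X) + 2ac·Cov(Y, R) + 2bc·Cov(X, R), with a = -6, b = -5, c = -2.83.
= 1105.2 + 725 + 424.4717 + (-900) + 757.308 + (-28.3)
= 2083.6797.

variance of U = 2083.6797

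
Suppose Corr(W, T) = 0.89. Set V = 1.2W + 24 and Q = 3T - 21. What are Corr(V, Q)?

Linear rescalings preserve correlation up to sign; here the slopes 1.2 and 3 have the same sign, so Corr(V, Q) = Corr(W, T) = 0.89.

Corr(V, Q) = 0.89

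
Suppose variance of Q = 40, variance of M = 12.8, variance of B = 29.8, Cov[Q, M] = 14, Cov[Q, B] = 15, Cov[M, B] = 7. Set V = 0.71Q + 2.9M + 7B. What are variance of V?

variance of V = a²·variance of Q + b²·variance of M + c²·variance of B + 2ab·Cov[Q, M] + 2ac·Cov[Q, B] + 2bc·Cov[M, B], with a = 0.71, b = 2.9, c = 7.
= 20.164 + 107.648 + 1460.2 + 57.652 + 149.1 + 284.2
= 2078.964.

variance of V = 2078.964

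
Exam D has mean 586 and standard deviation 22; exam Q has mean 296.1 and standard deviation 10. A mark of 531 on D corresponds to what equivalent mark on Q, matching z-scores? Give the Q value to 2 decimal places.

Q = 271.10

z = (531 − 586)/22 = -2.5.
Q = 296.1 + z·10 = 296.1 + (531 − 586)·10/22 = 271.10.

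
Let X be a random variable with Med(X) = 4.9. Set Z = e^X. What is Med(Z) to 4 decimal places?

e^X is monotone on this domain, so Med(Z) = exp(4.9) ≈ 134.2898.

Med(Z) = 134.2898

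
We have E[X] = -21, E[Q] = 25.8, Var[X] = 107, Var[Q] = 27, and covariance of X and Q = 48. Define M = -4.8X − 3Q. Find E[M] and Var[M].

E[M] = (-4.8)·E[X] + (-3)·E[Q] = (-4.8)·(-21) + (-3)·25.8 = 23.4.
Var[M] = a²·Var[X] + b²·Var[Q] + 2ab·covariance of X and Q with a = -4.8, b = -3.
= (-4.8)²·107 + (-3)²·27 + 2·(-4.8)·(-3)·48
= 2465.28 + 243 + 1382.4 = 4090.68.

E[M] = 23.4, Var[M] = 4090.68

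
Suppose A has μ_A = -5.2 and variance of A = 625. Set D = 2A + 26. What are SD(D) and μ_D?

D = 2A + 26 is linear with a = 2, b = 26.
SD(A) = √625 = 25.
SD(D) = |a|·SD(A) = |2|·25 = 50.
μ_D = a·μ_A + b = 2·(-5.2) + 26 = 15.6.

SD(D) = 50, μ_D = 15.6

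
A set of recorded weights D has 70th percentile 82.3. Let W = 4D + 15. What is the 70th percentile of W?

70th percentile of W = 344.2

Since a = 4 > 0 the transformation is increasing, so the 70th percentile of W = a·(P_{70} of D) + b = 4·82.3 + 15 = 344.2.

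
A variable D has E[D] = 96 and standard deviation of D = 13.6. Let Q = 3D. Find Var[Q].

Q = 3D is linear with a = 3, b = 0.
Var[D] = 13.6² = 184.96.
Var[Q] = a²·Var[D] = 3²·184.96 = 1664.64.

Var[Q] = 1664.64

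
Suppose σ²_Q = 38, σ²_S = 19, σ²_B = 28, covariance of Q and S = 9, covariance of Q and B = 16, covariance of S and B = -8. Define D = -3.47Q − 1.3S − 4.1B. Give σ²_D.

σ²_D = 1411.5262

σ²_D = a²·σ²_Q + b²·σ²_S + c²·σ²_B + 2ab·covariance of Q and S + 2ac·covariance of Q and B + 2bc·covariance of S and B, with a = -3.47, b = -1.3, c = -4.1.
= 457.5542 + 32.11 + 470.68 + 81.198 + 455.264 + (-85.28)
= 1411.5262.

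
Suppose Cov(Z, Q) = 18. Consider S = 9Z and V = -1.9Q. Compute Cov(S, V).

Cov(S, V) = -307.8

Cov(S, V) = a·c·Cov(Z, Q) = 9·(-1.9)·18 = -307.8. Additive constants drop out.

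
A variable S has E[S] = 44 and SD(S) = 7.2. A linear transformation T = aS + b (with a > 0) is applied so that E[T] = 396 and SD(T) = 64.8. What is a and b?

a = 9, b = 0

SD(T) = a·SD(S) (a > 0), so a = 64.8/7.2 = 9.
E[T] = a·E[S] + b, so b = 396 − 9·44 = 0.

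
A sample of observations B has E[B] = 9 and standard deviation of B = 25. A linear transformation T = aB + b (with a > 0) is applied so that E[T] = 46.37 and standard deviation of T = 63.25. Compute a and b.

standard deviation of T = a·standard deviation of B (a > 0), so a = 63.25/25 = 2.53.
E[T] = a·E[B] + b, so b = 46.37 − 2.53·9 = 23.6.

a = 2.53, b = 23.6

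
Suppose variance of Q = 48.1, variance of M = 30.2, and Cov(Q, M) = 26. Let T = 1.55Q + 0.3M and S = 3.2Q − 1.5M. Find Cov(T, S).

Cov(T, S) = 189.496

By bilinearity, Cov(T, S) = ac·variance of Q + bd·variance of M + (ad+bc)·Cov(Q, M), with a=1.55, b=0.3, c=3.2, d=-1.5.
ac·variance of Q = 1.55·3.2·48.1 = 238.576
bd·variance of M = 0.3·(-1.5)·30.2 = -13.59
(ad+bc)·Cov(Q, M) = (-1.365)·26 = -35.49
Cov(T, S) = 238.576 + (-13.59) + (-35.49) = 189.496.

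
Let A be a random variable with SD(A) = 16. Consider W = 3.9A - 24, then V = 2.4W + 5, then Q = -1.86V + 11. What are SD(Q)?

SD(W) = |3.9|·16 = 62.4.
SD(V) = |2.4|·62.4 = 149.76.
SD(Q) = |-1.86|·149.76 = 278.5536.

SD(Q) = 278.5536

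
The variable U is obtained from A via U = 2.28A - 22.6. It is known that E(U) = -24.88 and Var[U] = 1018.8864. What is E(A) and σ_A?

E(A) = -1, σ_A = 14

From U = 2.28A - 22.6: E(U) = a·E(A) + b, so E(A) = (E(U) − b)/a = (-24.88 − (-22.6))/2.28 = -1.
σ_U = √1018.8864 = 31.92.
σ_U = |a|·σ_A, so σ_A = 31.92/|2.28| = 14.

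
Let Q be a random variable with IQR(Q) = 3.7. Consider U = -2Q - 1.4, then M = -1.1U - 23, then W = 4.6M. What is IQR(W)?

IQR(U) = |-2|·3.7 = 7.4.
IQR(M) = |-1.1|·7.4 = 8.14.
IQR(W) = |4.6|·8.14 = 37.444.

IQR(W) = 37.444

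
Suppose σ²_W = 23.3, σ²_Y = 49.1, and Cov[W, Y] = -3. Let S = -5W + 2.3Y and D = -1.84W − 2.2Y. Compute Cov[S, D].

Cov[S, D] = -54.39

By bilinearity, Cov[S, D] = ac·σ²_W + bd·σ²_Y + (ad+bc)·Cov[W, Y], with a=-5, b=2.3, c=-1.84, d=-2.2.
ac·σ²_W = (-5)·(-1.84)·23.3 = 214.36
bd·σ²_Y = 2.3·(-2.2)·49.1 = -248.446
(ad+bc)·Cov[W, Y] = (6.768)·(-3) = -20.304
Cov[S, D] = 214.36 + (-248.446) + (-20.304) = -54.39.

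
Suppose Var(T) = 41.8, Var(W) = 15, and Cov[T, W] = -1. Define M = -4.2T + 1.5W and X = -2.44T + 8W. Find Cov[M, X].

Cov[M, X] = 645.6264

By bilinearity, Cov[M, X] = ac·Var(T) + bd·Var(W) + (ad+bc)·Cov[T, W], with a=-4.2, b=1.5, c=-2.44, d=8.
ac·Var(T) = (-4.2)·(-2.44)·41.8 = 428.3664
bd·Var(W) = 1.5·8·15 = 180
(ad+bc)·Cov[T, W] = (-37.26)·(-1) = 37.26
Cov[M, X] = 428.3664 + 180 + 37.26 = 645.6264.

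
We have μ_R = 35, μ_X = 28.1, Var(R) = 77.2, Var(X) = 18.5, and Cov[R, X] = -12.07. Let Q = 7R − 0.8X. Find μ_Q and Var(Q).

μ_Q = 7·μ_R + (-0.8)·μ_X = 7·35 + (-0.8)·28.1 = 222.52.
Var(Q) = a²·Var(R) + b²·Var(X) + 2ab·Cov[R, X] with a = 7, b = -0.8.
= 7²·77.2 + (-0.8)²·18.5 + 2·7·(-0.8)·(-12.07)
= 3782.8 + 11.84 + 135.184 = 3929.824.

μ_Q = 222.52, Var(Q) = 3929.824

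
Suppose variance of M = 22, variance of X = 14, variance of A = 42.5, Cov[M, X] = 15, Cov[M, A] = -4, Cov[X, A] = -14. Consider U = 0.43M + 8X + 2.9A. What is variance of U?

variance of U = a²·variance of M + b²·variance of X + c²·variance of A + 2ab·Cov[M, X] + 2ac·Cov[M, A] + 2bc·Cov[X, A], with a = 0.43, b = 8, c = 2.9.
= 4.0678 + 896 + 357.425 + 103.2 + (-9.976) + (-649.6)
= 701.1168.

variance of U = 701.1168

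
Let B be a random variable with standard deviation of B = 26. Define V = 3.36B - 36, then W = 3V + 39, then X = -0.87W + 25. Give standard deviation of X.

standard deviation of V = |3.36|·26 = 87.36.
standard deviation of W = |3|·87.36 = 262.08.
standard deviation of X = |-0.87|·262.08 = 228.0096.

standard deviation of X = 228.0096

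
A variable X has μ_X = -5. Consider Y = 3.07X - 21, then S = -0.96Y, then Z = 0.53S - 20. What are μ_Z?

μ_Z = -1.50512

μ_Y = 3.07·(-5) + (-21) = -36.35.
μ_S = (-0.96)·(-36.35) = 34.896.
μ_Z = 0.53·34.896 + (-20) = -1.50512.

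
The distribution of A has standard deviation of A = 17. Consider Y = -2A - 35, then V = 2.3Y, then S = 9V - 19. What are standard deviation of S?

standard deviation of S = 703.8

standard deviation of Y = |-2|·17 = 34.
standard deviation of V = |2.3|·34 = 78.2.
standard deviation of S = |9|·78.2 = 703.8.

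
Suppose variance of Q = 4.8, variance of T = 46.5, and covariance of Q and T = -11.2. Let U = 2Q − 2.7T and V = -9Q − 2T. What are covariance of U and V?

covariance of U and V = -62.66

By bilinearity, covariance of U and V = ac·variance of Q + bd·variance of T + (ad+bc)·covariance of Q and T, with a=2, b=-2.7, c=-9, d=-2.
ac·variance of Q = 2·(-9)·4.8 = -86.4
bd·variance of T = (-2.7)·(-2)·46.5 = 251.1
(ad+bc)·covariance of Q and T = (20.3)·(-11.2) = -227.36
covariance of U and V = -86.4 + 251.1 + (-227.36) = -62.66.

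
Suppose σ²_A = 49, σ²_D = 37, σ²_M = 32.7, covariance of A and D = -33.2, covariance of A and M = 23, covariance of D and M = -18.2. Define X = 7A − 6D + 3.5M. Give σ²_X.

σ²_X = a²·σ²_A + b²·σ²_D + c²·σ²_M + 2ab·covariance of A and D + 2ac·covariance of A and M + 2bc·covariance of D and M, with a = 7, b = -6, c = 3.5.
= 2401 + 1332 + 400.575 + 2788.8 + 1127 + 764.4
= 8813.775.

σ²_X = 8813.775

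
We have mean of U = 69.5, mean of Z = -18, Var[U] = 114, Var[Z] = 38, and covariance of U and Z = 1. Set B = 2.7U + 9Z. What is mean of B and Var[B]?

mean of B = 25.65, Var[B] = 3957.66

mean of B = 2.7·mean of U + 9·mean of Z = 2.7·69.5 + 9·(-18) = 25.65.
Var[B] = a²·Var[U] + b²·Var[Z] + 2ab·covariance of U and Z with a = 2.7, b = 9.
= 2.7²·114 + 9²·38 + 2·2.7·9·1
= 831.06 + 3078 + 48.6 = 3957.66.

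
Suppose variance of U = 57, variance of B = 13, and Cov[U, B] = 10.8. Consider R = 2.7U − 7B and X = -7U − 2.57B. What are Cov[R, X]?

By bilinearity, Cov[R, X] = ac·variance of U + bd·variance of B + (ad+bc)·Cov[U, B], with a=2.7, b=-7, c=-7, d=-2.57.
ac·variance of U = 2.7·(-7)·57 = -1077.3
bd·variance of B = (-7)·(-2.57)·13 = 233.87
(ad+bc)·Cov[U, B] = (42.061)·10.8 = 454.2588
Cov[R, X] = -1077.3 + 233.87 + 454.2588 = -389.1712.

Cov[R, X] = -389.1712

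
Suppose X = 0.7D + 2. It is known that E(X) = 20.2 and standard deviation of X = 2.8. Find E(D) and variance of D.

From X = 0.7D + 2: E(X) = a·E(D) + b, so E(D) = (E(X) − b)/a = (20.2 − 2)/0.7 = 26.
variance of X = 2.8² = 7.84.
variance of X = a²·variance of D, so variance of D = 7.84/0.7² = 16.

E(D) = 26, variance of D = 16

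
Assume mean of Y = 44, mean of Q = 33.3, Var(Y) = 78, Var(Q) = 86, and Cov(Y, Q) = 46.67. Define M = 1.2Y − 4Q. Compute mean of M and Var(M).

mean of M = 1.2·mean of Y + (-4)·mean of Q = 1.2·44 + (-4)·33.3 = -80.4.
Var(M) = a²·Var(Y) + b²·Var(Q) + 2ab·Cov(Y, Q) with a = 1.2, b = -4.
= 1.2²·78 + (-4)²·86 + 2·1.2·(-4)·46.67
= 112.32 + 1376 + (-448.032) = 1040.288.

mean of M = -80.4, Var(M) = 1040.288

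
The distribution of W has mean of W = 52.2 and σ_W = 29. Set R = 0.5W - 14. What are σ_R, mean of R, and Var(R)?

σ_R = 14.5, mean of R = 12.1, Var(R) = 210.25

R = 0.5W - 14 is linear with a = 0.5, b = -14.
σ_R = |a|·σ_W = |0.5|·29 = 14.5.
mean of R = a·mean of W + b = 0.5·52.2 + (-14) = 12.1.
Var(W) = 29² = 841.
Var(R) = a²·Var(W) = 0.5²·841 = 210.25 (the additive constant -14 does not affect variance).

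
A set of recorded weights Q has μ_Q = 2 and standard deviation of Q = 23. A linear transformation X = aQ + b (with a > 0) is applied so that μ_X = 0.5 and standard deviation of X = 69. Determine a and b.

standard deviation of X = a·standard deviation of Q (a > 0), so a = 69/23 = 3.
μ_X = a·μ_Q + b, so b = 0.5 − 3·2 = -5.5.

a = 3, b = -5.5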